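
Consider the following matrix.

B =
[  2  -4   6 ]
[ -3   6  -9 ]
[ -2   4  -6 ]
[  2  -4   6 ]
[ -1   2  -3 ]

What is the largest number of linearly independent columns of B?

Row reduce to echelon form.
R2 ← R2 + (3/2)·R1: [0, 0, 0]
R3 ← R3 + R1: [0, 0, 0]
R4 ← R4 − R1: [0, 0, 0]
R5 ← R5 + (1/2)·R1: [0, 0, 0]
Echelon form has 1 nonzero row, so rank(B) = 1.
The rank gives the maximum number of linearly independent columns: 1.

1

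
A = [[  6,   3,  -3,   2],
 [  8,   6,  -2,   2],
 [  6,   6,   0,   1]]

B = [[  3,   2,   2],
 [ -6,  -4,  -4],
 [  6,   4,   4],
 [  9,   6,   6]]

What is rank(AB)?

First compute AB:
[[  0,   0,   0],
 [ -6,  -4,  -4],
 [ -9,  -6,  -6]]
Now row reduce the product.
Swap R1 ↔ R2
R3 ← R3 − (3/2)·R1: [0, 0, 0]
1 nonzero row, so rank(AB) = 1.

1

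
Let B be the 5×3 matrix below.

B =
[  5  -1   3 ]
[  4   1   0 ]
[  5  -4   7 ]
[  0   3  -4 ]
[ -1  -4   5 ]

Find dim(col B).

Row reduce to echelon form.
R2 ← R2 − (4/5)·R1: [0, 9/5, -12/5]
R3 ← R3 − R1: [0, -3, 4]
R5 ← R5 + (1/5)·R1: [0, -21/5, 28/5]
R3 ← R3 + (5/3)·R2: [0, 0, 0]
R4 ← R4 − (5/3)·R2: [0, 0, 0]
R5 ← R5 + (7/3)·R2: [0, 0, 0]
Echelon form has 2 nonzero rows, so rank(B) = 2.
The column space has dimension equal to the rank: 2.

2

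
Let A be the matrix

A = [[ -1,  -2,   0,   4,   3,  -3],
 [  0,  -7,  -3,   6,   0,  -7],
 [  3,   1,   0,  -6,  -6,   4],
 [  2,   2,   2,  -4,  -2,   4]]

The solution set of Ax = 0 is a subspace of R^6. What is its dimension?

Row reduce to echelon form.
R3 ← R3 + (3)·R1: [0, -5, 0, 6, 3, -5]
R4 ← R4 + (2)·R1: [0, -2, 2, 4, 4, -2]
R3 ← R3 − (5/7)·R2: [0, 0, 15/7, 12/7, 3, 0]
R4 ← R4 − (2/7)·R2: [0, 0, 20/7, 16/7, 4, 0]
R4 ← R4 − (4/3)·R3: [0, 0, 0, 0, 0, 0]
3 nonzero rows, so rank(A) = 3.
A has 6 columns; by rank–nullity, nullity = 6 − 3 = 3.

3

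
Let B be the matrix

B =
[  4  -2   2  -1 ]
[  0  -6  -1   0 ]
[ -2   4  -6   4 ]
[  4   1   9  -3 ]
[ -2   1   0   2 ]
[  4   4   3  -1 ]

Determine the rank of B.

4

Row reduce to echelon form.
R3 ← R3 + (1/2)·R1: [0, 3, -5, 7/2]
R4 ← R4 − R1: [0, 3, 7, -2]
R5 ← R5 + (1/2)·R1: [0, 0, 1, 3/2]
R6 ← R6 − R1: [0, 6, 1, 0]
R3 ← R3 + (1/2)·R2: [0, 0, -11/2, 7/2]
R4 ← R4 + (1/2)·R2: [0, 0, 13/2, -2]
R6 ← R6 + R2: [0, 0, 0, 0]
R4 ← R4 + (13/11)·R3: [0, 0, 0, 47/22]
R5 ← R5 + (2/11)·R3: [0, 0, 0, 47/22]
R5 ← R5 − R4: [0, 0, 0, 0]
Echelon form has 4 nonzero rows, so rank(B) = 4.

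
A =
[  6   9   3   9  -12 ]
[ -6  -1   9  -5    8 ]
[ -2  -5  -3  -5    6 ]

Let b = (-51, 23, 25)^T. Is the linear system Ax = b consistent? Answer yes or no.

Row reduce the augmented matrix [A | b].
R2 ← R2 + R1: [0, 8, 12, 4, -4, -28]
R3 ← R3 + (1/3)·R1: [0, -2, -2, -2, 2, 8]
R3 ← R3 + (1/4)·R2: [0, 0, 1, -1, 1, 1]
The echelon form has 3 nonzero rows, and every pivot lies in the first 5 columns, so rank(A) = rank([A|b]) = 3.
The system is consistent.

yes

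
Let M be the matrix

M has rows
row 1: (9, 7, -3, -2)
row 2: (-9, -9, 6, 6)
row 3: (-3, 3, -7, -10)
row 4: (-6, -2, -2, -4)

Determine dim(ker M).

Row reduce to echelon form.
R2 ← R2 + R1: [0, -2, 3, 4]
R3 ← R3 + (1/3)·R1: [0, 16/3, -8, -32/3]
R4 ← R4 + (2/3)·R1: [0, 8/3, -4, -16/3]
R3 ← R3 + (8/3)·R2: [0, 0, 0, 0]
R4 ← R4 + (4/3)·R2: [0, 0, 0, 0]
2 nonzero rows, so rank(M) = 2.
M has 4 columns; by rank–nullity, nullity = 4 − 2 = 2.

2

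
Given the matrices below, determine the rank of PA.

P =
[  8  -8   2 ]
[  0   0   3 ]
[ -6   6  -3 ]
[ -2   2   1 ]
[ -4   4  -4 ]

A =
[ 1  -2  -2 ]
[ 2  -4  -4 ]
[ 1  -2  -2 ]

First compute PA:
[[ -6,  12,  12],
 [  3,  -6,  -6],
 [  3,  -6,  -6],
 [  3,  -6,  -6],
 [  0,   0,   0]]
Now row reduce the product.
R2 ← R2 + (1/2)·R1: [0, 0, 0]
R3 ← R3 + (1/2)·R1: [0, 0, 0]
R4 ← R4 + (1/2)·R1: [0, 0, 0]
1 nonzero row, so rank(PA) = 1.

1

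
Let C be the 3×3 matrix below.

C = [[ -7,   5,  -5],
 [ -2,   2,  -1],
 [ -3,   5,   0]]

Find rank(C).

Row reduce to echelon form.
R2 ← R2 − (2/7)·R1: [0, 4/7, 3/7]
R3 ← R3 − (3/7)·R1: [0, 20/7, 15/7]
R3 ← R3 − (5)·R2: [0, 0, 0]
Echelon form has 2 nonzero rows, so rank(C) = 2.

2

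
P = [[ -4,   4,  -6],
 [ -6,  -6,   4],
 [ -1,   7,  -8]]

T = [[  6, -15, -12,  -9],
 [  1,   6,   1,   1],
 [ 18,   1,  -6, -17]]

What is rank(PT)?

First compute PT:
[[-128,  78,  88, 142],
 [ 30,  58,  42, -20],
 [-143,  49,  67, 152]]
Now row reduce the product.
R2 ← R2 + (15/64)·R1: [0, 2441/32, 501/8, 425/32]
R3 ← R3 − (143/128)·R1: [0, -2441/64, -501/16, -425/64]
R3 ← R3 + (1/2)·R2: [0, 0, 0, 0]
2 nonzero rows, so rank(PT) = 2.

2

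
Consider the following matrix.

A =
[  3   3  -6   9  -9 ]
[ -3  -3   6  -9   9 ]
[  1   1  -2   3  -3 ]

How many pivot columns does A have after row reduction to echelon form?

Row reduce to echelon form.
R2 ← R2 + R1: [0, 0, 0, 0, 0]
R3 ← R3 − (1/3)·R1: [0, 0, 0, 0, 0]
Echelon form has 1 nonzero row, so rank(A) = 1.
Each nonzero row contributes one pivot column: 1 pivot columns.

1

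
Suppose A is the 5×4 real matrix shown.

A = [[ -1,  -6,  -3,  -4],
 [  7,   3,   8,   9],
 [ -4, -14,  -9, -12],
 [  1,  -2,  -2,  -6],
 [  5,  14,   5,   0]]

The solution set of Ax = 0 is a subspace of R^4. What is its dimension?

1

Row reduce to echelon form.
R2 ← R2 + (7)·R1: [0, -39, -13, -19]
R3 ← R3 − (4)·R1: [0, 10, 3, 4]
R4 ← R4 + R1: [0, -8, -5, -10]
R5 ← R5 + (5)·R1: [0, -16, -10, -20]
R3 ← R3 + (10/39)·R2: [0, 0, -1/3, -34/39]
R4 ← R4 − (8/39)·R2: [0, 0, -7/3, -238/39]
R5 ← R5 − (16/39)·R2: [0, 0, -14/3, -476/39]
R4 ← R4 − (7)·R3: [0, 0, 0, 0]
R5 ← R5 − (14)·R3: [0, 0, 0, 0]
3 nonzero rows, so rank(A) = 3.
A has 4 columns; by rank–nullity, nullity = 4 − 3 = 1.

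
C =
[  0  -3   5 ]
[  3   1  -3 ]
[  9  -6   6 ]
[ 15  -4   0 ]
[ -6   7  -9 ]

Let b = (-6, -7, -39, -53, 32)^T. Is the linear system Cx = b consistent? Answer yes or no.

yes

Row reduce the augmented matrix [C | b].
Swap R1 ↔ R2
R3 ← R3 − (3)·R1: [0, -9, 15, -18]
R4 ← R4 − (5)·R1: [0, -9, 15, -18]
R5 ← R5 + (2)·R1: [0, 9, -15, 18]
R3 ← R3 − (3)·R2: [0, 0, 0, 0]
R4 ← R4 − (3)·R2: [0, 0, 0, 0]
R5 ← R5 + (3)·R2: [0, 0, 0, 0]
The echelon form has 2 nonzero rows, and every pivot lies in the first 3 columns, so rank(C) = rank([C|b]) = 2.
The system is consistent.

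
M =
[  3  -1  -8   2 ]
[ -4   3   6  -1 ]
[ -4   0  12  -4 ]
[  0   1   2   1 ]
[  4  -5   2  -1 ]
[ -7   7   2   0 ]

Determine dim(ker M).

Row reduce to echelon form.
R2 ← R2 + (4/3)·R1: [0, 5/3, -14/3, 5/3]
R3 ← R3 + (4/3)·R1: [0, -4/3, 4/3, -4/3]
R5 ← R5 − (4/3)·R1: [0, -11/3, 38/3, -11/3]
R6 ← R6 + (7/3)·R1: [0, 14/3, -50/3, 14/3]
R3 ← R3 + (4/5)·R2: [0, 0, -12/5, 0]
R4 ← R4 − (3/5)·R2: [0, 0, 24/5, 0]
R5 ← R5 + (11/5)·R2: [0, 0, 12/5, 0]
R6 ← R6 − (14/5)·R2: [0, 0, -18/5, 0]
R4 ← R4 + (2)·R3: [0, 0, 0, 0]
R5 ← R5 + R3: [0, 0, 0, 0]
R6 ← R6 − (3/2)·R3: [0, 0, 0, 0]
3 nonzero rows, so rank(M) = 3.
M has 4 columns; by rank–nullity, nullity = 4 − 3 = 1.

1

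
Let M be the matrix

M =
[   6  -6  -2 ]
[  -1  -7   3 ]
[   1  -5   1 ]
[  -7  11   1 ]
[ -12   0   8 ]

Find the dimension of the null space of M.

1

Row reduce to echelon form.
R2 ← R2 + (1/6)·R1: [0, -8, 8/3]
R3 ← R3 − (1/6)·R1: [0, -4, 4/3]
R4 ← R4 + (7/6)·R1: [0, 4, -4/3]
R5 ← R5 + (2)·R1: [0, -12, 4]
R3 ← R3 − (1/2)·R2: [0, 0, 0]
R4 ← R4 + (1/2)·R2: [0, 0, 0]
R5 ← R5 − (3/2)·R2: [0, 0, 0]
2 nonzero rows, so rank(M) = 2.
M has 3 columns; by rank–nullity, nullity = 3 − 2 = 1.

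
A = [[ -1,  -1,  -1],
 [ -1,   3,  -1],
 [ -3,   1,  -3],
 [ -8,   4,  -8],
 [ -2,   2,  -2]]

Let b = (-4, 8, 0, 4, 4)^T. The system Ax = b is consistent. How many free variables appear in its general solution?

Row reduce the augmented matrix [A | b].
R2 ← R2 − R1: [0, 4, 0, 12]
R3 ← R3 − (3)·R1: [0, 4, 0, 12]
R4 ← R4 − (8)·R1: [0, 12, 0, 36]
R5 ← R5 − (2)·R1: [0, 4, 0, 12]
R3 ← R3 − R2: [0, 0, 0, 0]
R4 ← R4 − (3)·R2: [0, 0, 0, 0]
R5 ← R5 − R2: [0, 0, 0, 0]
The echelon form has 2 nonzero rows, and every pivot lies in the first 3 columns, so rank(A) = rank([A|b]) = 2.
The system is consistent.
Free variables = (unknowns) − (rank) = 3 − 2 = 1.

1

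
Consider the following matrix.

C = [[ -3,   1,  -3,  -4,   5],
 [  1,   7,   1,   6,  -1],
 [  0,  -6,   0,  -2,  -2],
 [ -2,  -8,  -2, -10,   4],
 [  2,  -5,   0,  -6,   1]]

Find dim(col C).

Row reduce to echelon form.
R2 ← R2 + (1/3)·R1: [0, 22/3, 0, 14/3, 2/3]
R4 ← R4 − (2/3)·R1: [0, -26/3, 0, -22/3, 2/3]
R5 ← R5 + (2/3)·R1: [0, -13/3, -2, -26/3, 13/3]
R3 ← R3 + (9/11)·R2: [0, 0, 0, 20/11, -16/11]
R4 ← R4 + (13/11)·R2: [0, 0, 0, -20/11, 16/11]
R5 ← R5 + (13/22)·R2: [0, 0, -2, -65/11, 52/11]
Swap R3 ↔ R5
R5 ← R5 + R4: [0, 0, 0, 0, 0]
Echelon form has 4 nonzero rows, so rank(C) = 4.
The column space has dimension equal to the rank: 4.

4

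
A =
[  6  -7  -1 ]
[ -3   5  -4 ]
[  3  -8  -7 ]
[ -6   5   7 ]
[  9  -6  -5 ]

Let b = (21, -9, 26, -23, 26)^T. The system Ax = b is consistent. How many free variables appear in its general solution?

0

Row reduce the augmented matrix [A | b].
R2 ← R2 + (1/2)·R1: [0, 3/2, -9/2, 3/2]
R3 ← R3 − (1/2)·R1: [0, -9/2, -13/2, 31/2]
R4 ← R4 + R1: [0, -2, 6, -2]
R5 ← R5 − (3/2)·R1: [0, 9/2, -7/2, -11/2]
R3 ← R3 + (3)·R2: [0, 0, -20, 20]
R4 ← R4 + (4/3)·R2: [0, 0, 0, 0]
R5 ← R5 − (3)·R2: [0, 0, 10, -10]
R5 ← R5 + (1/2)·R3: [0, 0, 0, 0]
The echelon form has 3 nonzero rows, and every pivot lies in the first 3 columns, so rank(A) = rank([A|b]) = 3.
The system is consistent.
Free variables = (unknowns) − (rank) = 3 − 3 = 0.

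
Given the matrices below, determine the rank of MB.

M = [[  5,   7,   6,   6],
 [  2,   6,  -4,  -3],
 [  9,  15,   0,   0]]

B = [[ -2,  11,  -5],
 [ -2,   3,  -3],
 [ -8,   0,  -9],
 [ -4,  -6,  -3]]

2

First compute MB:
[[-96,  40, -118],
 [ 28,  58,  17],
 [-48, 144, -90]]
Now row reduce the product.
R2 ← R2 + (7/24)·R1: [0, 209/3, -209/12]
R3 ← R3 − (1/2)·R1: [0, 124, -31]
R3 ← R3 − (372/209)·R2: [0, 0, 0]
2 nonzero rows, so rank(MB) = 2.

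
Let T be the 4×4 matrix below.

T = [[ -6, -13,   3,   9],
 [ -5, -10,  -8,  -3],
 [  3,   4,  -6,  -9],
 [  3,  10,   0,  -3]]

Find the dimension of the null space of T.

1

Row reduce to echelon form.
R2 ← R2 − (5/6)·R1: [0, 5/6, -21/2, -21/2]
R3 ← R3 + (1/2)·R1: [0, -5/2, -9/2, -9/2]
R4 ← R4 + (1/2)·R1: [0, 7/2, 3/2, 3/2]
R3 ← R3 + (3)·R2: [0, 0, -36, -36]
R4 ← R4 − (21/5)·R2: [0, 0, 228/5, 228/5]
R4 ← R4 + (19/15)·R3: [0, 0, 0, 0]
3 nonzero rows, so rank(T) = 3.
T has 4 columns; by rank–nullity, nullity = 4 − 3 = 1.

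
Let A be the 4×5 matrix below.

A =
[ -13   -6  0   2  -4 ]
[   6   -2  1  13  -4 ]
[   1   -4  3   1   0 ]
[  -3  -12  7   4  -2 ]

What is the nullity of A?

2

Row reduce to echelon form.
R2 ← R2 + (6/13)·R1: [0, -62/13, 1, 181/13, -76/13]
R3 ← R3 + (1/13)·R1: [0, -58/13, 3, 15/13, -4/13]
R4 ← R4 − (3/13)·R1: [0, -138/13, 7, 46/13, -14/13]
R3 ← R3 − (29/31)·R2: [0, 0, 64/31, -368/31, 160/31]
R4 ← R4 − (69/31)·R2: [0, 0, 148/31, -851/31, 370/31]
R4 ← R4 − (37/16)·R3: [0, 0, 0, 0, 0]
3 nonzero rows, so rank(A) = 3.
A has 5 columns; by rank–nullity, nullity = 5 − 3 = 2.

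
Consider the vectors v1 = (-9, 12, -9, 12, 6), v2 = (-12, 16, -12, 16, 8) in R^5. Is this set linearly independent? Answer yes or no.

Form the matrix with these vectors as rows and row reduce.
R2 ← R2 − (4/3)·R1: [0, 0, 0, 0, 0]
1 nonzero row, so the 2 vectors span a space of dimension 1.
Since 1 < 2, the vectors are linearly dependent.

no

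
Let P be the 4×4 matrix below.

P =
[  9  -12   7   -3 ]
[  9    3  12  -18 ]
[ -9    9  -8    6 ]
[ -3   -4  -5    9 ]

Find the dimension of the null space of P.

Row reduce to echelon form.
R2 ← R2 − R1: [0, 15, 5, -15]
R3 ← R3 + R1: [0, -3, -1, 3]
R4 ← R4 + (1/3)·R1: [0, -8, -8/3, 8]
R3 ← R3 + (1/5)·R2: [0, 0, 0, 0]
R4 ← R4 + (8/15)·R2: [0, 0, 0, 0]
2 nonzero rows, so rank(P) = 2.
P has 4 columns; by rank–nullity, nullity = 4 − 2 = 2.

2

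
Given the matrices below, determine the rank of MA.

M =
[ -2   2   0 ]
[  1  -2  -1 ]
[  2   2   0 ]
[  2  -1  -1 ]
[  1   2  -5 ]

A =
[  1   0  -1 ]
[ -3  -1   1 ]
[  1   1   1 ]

First compute MA:
[[ -8,  -2,   4],
 [  6,   1,  -4],
 [ -4,  -2,   0],
 [  4,   0,  -4],
 [-10,  -7,  -4]]
Now row reduce the product.
R2 ← R2 + (3/4)·R1: [0, -1/2, -1]
R3 ← R3 − (1/2)·R1: [0, -1, -2]
R4 ← R4 + (1/2)·R1: [0, -1, -2]
R5 ← R5 − (5/4)·R1: [0, -9/2, -9]
R3 ← R3 − (2)·R2: [0, 0, 0]
R4 ← R4 − (2)·R2: [0, 0, 0]
R5 ← R5 − (9)·R2: [0, 0, 0]
2 nonzero rows, so rank(MA) = 2.

2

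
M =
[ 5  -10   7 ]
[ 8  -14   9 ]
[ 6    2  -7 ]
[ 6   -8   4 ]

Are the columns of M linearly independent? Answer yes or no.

no

Row reduce M to echelon form.
R2 ← R2 − (8/5)·R1: [0, 2, -11/5]
R3 ← R3 − (6/5)·R1: [0, 14, -77/5]
R4 ← R4 − (6/5)·R1: [0, 4, -22/5]
R3 ← R3 − (7)·R2: [0, 0, 0]
R4 ← R4 − (2)·R2: [0, 0, 0]
2 pivots among 3 columns.
Only 2 < 3 pivot columns, so the columns are linearly dependent.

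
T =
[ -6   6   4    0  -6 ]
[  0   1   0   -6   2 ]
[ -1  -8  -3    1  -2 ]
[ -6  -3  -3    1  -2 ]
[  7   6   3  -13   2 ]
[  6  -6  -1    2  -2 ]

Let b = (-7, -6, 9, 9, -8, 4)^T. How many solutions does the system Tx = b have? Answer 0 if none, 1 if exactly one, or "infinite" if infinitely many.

0

Row reduce the augmented matrix [T | b].
R3 ← R3 − (1/6)·R1: [0, -9, -11/3, 1, -1, 61/6]
R4 ← R4 − R1: [0, -9, -7, 1, 4, 16]
R5 ← R5 + (7/6)·R1: [0, 13, 23/3, -13, -5, -97/6]
R6 ← R6 + R1: [0, 0, 3, 2, -8, -3]
R3 ← R3 + (9)·R2: [0, 0, -11/3, -53, 17, -263/6]
R4 ← R4 + (9)·R2: [0, 0, -7, -53, 22, -38]
R5 ← R5 − (13)·R2: [0, 0, 23/3, 65, -31, 371/6]
R4 ← R4 − (21/11)·R3: [0, 0, 0, 530/11, -115/11, 1005/22]
R5 ← R5 + (23/11)·R3: [0, 0, 0, -504/11, 50/11, -328/11]
R6 ← R6 + (9/11)·R3: [0, 0, 0, -455/11, 65/11, -855/22]
R5 ← R5 + (252/265)·R4: [0, 0, 0, 0, -286/53, 722/53]
R6 ← R6 + (91/106)·R4: [0, 0, 0, 0, -325/106, 75/212]
R6 ← R6 − (25/44)·R5: [0, 0, 0, 0, 0, -325/44]
The echelon form has 6 nonzero rows; the last pivot sits in the augmented column, so rank(T) = 5 but rank([T|b]) = 6.
Since the ranks differ, the system is inconsistent.
It has no solutions.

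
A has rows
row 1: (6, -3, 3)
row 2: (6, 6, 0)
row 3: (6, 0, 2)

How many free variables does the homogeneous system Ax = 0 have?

1

Row reduce to echelon form.
R2 ← R2 − R1: [0, 9, -3]
R3 ← R3 − R1: [0, 3, -1]
R3 ← R3 − (1/3)·R2: [0, 0, 0]
2 nonzero rows, so rank(A) = 2.
A has 3 columns; by rank–nullity, nullity = 3 − 2 = 1.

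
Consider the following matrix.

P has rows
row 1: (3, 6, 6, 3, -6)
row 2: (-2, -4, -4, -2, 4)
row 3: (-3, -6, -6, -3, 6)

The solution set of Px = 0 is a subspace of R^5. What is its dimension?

Row reduce to echelon form.
R2 ← R2 + (2/3)·R1: [0, 0, 0, 0, 0]
R3 ← R3 + R1: [0, 0, 0, 0, 0]
1 nonzero row, so rank(P) = 1.
P has 5 columns; by rank–nullity, nullity = 5 − 1 = 4.

4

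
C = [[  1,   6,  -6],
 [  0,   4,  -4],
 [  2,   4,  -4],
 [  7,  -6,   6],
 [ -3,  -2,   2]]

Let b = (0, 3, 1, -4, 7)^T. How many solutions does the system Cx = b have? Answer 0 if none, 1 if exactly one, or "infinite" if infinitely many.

Row reduce the augmented matrix [C | b].
R3 ← R3 − (2)·R1: [0, -8, 8, 1]
R4 ← R4 − (7)·R1: [0, -48, 48, -4]
R5 ← R5 + (3)·R1: [0, 16, -16, 7]
R3 ← R3 + (2)·R2: [0, 0, 0, 7]
R4 ← R4 + (12)·R2: [0, 0, 0, 32]
R5 ← R5 − (4)·R2: [0, 0, 0, -5]
R4 ← R4 − (32/7)·R3: [0, 0, 0, 0]
R5 ← R5 + (5/7)·R3: [0, 0, 0, 0]
The echelon form has 3 nonzero rows; the last pivot sits in the augmented column, so rank(C) = 2 but rank([C|b]) = 3.
Since the ranks differ, the system is inconsistent.
It has no solutions.

0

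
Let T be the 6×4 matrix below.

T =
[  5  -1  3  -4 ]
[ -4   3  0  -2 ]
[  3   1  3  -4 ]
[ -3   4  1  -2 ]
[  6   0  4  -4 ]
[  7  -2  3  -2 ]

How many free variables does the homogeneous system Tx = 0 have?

1

Row reduce to echelon form.
R2 ← R2 + (4/5)·R1: [0, 11/5, 12/5, -26/5]
R3 ← R3 − (3/5)·R1: [0, 8/5, 6/5, -8/5]
R4 ← R4 + (3/5)·R1: [0, 17/5, 14/5, -22/5]
R5 ← R5 − (6/5)·R1: [0, 6/5, 2/5, 4/5]
R6 ← R6 − (7/5)·R1: [0, -3/5, -6/5, 18/5]
R3 ← R3 − (8/11)·R2: [0, 0, -6/11, 24/11]
R4 ← R4 − (17/11)·R2: [0, 0, -10/11, 40/11]
R5 ← R5 − (6/11)·R2: [0, 0, -10/11, 40/11]
R6 ← R6 + (3/11)·R2: [0, 0, -6/11, 24/11]
R4 ← R4 − (5/3)·R3: [0, 0, 0, 0]
R5 ← R5 − (5/3)·R3: [0, 0, 0, 0]
R6 ← R6 − R3: [0, 0, 0, 0]
3 nonzero rows, so rank(T) = 3.
T has 4 columns; by rank–nullity, nullity = 4 − 3 = 1.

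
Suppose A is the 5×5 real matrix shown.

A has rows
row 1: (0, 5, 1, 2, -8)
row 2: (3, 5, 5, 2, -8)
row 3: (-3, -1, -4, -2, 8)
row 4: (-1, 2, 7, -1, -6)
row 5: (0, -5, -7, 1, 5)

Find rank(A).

5

Row reduce to echelon form.
Swap R1 ↔ R2
R3 ← R3 + R1: [0, 4, 1, 0, 0]
R4 ← R4 + (1/3)·R1: [0, 11/3, 26/3, -1/3, -26/3]
R3 ← R3 − (4/5)·R2: [0, 0, 1/5, -8/5, 32/5]
R4 ← R4 − (11/15)·R2: [0, 0, 119/15, -9/5, -14/5]
R5 ← R5 + R2: [0, 0, -6, 3, -3]
R4 ← R4 − (119/3)·R3: [0, 0, 0, 185/3, -770/3]
R5 ← R5 + (30)·R3: [0, 0, 0, -45, 189]
R5 ← R5 + (27/37)·R4: [0, 0, 0, 0, 63/37]
Echelon form has 5 nonzero rows, so rank(A) = 5.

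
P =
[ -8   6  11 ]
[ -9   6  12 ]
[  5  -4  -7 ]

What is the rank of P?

2

Row reduce to echelon form.
R2 ← R2 − (9/8)·R1: [0, -3/4, -3/8]
R3 ← R3 + (5/8)·R1: [0, -1/4, -1/8]
R3 ← R3 − (1/3)·R2: [0, 0, 0]
Echelon form has 2 nonzero rows, so rank(P) = 2.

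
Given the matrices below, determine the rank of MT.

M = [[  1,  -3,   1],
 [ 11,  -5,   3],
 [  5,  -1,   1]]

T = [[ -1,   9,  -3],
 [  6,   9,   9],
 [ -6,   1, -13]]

First compute MT:
[[-25, -17, -43],
 [-59,  57, -117],
 [-17,  37, -37]]
Now row reduce the product.
R2 ← R2 − (59/25)·R1: [0, 2428/25, -388/25]
R3 ← R3 − (17/25)·R1: [0, 1214/25, -194/25]
R3 ← R3 − (1/2)·R2: [0, 0, 0]
2 nonzero rows, so rank(MT) = 2.

2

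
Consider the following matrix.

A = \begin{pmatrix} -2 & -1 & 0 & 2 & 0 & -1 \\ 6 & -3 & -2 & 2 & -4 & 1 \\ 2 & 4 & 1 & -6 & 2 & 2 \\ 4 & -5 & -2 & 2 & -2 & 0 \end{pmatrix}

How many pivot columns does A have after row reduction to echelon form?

3

Row reduce to echelon form.
R2 ← R2 + (3)·R1: [0, -6, -2, 8, -4, -2]
R3 ← R3 + R1: [0, 3, 1, -4, 2, 1]
R4 ← R4 + (2)·R1: [0, -7, -2, 6, -2, -2]
R3 ← R3 + (1/2)·R2: [0, 0, 0, 0, 0, 0]
R4 ← R4 − (7/6)·R2: [0, 0, 1/3, -10/3, 8/3, 1/3]
Swap R3 ↔ R4
Echelon form has 3 nonzero rows, so rank(A) = 3.
Each nonzero row contributes one pivot column: 3 pivot columns.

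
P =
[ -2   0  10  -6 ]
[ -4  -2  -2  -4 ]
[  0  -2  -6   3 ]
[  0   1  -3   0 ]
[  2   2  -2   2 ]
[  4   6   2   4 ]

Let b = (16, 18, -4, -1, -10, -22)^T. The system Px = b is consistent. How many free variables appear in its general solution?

Row reduce the augmented matrix [P | b].
R2 ← R2 − (2)·R1: [0, -2, -22, 8, -14]
R5 ← R5 + R1: [0, 2, 8, -4, 6]
R6 ← R6 + (2)·R1: [0, 6, 22, -8, 10]
R3 ← R3 − R2: [0, 0, 16, -5, 10]
R4 ← R4 + (1/2)·R2: [0, 0, -14, 4, -8]
R5 ← R5 + R2: [0, 0, -14, 4, -8]
R6 ← R6 + (3)·R2: [0, 0, -44, 16, -32]
R4 ← R4 + (7/8)·R3: [0, 0, 0, -3/8, 3/4]
R5 ← R5 + (7/8)·R3: [0, 0, 0, -3/8, 3/4]
R6 ← R6 + (11/4)·R3: [0, 0, 0, 9/4, -9/2]
R5 ← R5 − R4: [0, 0, 0, 0, 0]
R6 ← R6 + (6)·R4: [0, 0, 0, 0, 0]
The echelon form has 4 nonzero rows, and every pivot lies in the first 4 columns, so rank(P) = rank([P|b]) = 4.
The system is consistent.
Free variables = (unknowns) − (rank) = 4 − 4 = 0.

0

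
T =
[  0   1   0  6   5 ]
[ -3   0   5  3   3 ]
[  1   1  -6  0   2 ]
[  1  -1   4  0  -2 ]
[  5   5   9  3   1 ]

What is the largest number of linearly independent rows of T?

5

Row reduce to echelon form.
Swap R1 ↔ R2
R3 ← R3 + (1/3)·R1: [0, 1, -13/3, 1, 3]
R4 ← R4 + (1/3)·R1: [0, -1, 17/3, 1, -1]
R5 ← R5 + (5/3)·R1: [0, 5, 52/3, 8, 6]
R3 ← R3 − R2: [0, 0, -13/3, -5, -2]
R4 ← R4 + R2: [0, 0, 17/3, 7, 4]
R5 ← R5 − (5)·R2: [0, 0, 52/3, -22, -19]
R4 ← R4 + (17/13)·R3: [0, 0, 0, 6/13, 18/13]
R5 ← R5 + (4)·R3: [0, 0, 0, -42, -27]
R5 ← R5 + (91)·R4: [0, 0, 0, 0, 99]
Echelon form has 5 nonzero rows, so rank(T) = 5.
The rank gives the maximum number of linearly independent rows: 5.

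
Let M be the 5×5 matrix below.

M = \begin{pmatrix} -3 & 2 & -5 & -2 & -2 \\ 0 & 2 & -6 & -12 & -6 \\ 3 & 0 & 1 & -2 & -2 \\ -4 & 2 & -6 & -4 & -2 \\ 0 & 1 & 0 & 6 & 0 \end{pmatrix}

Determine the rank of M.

3

Row reduce to echelon form.
R3 ← R3 + R1: [0, 2, -4, -4, -4]
R4 ← R4 − (4/3)·R1: [0, -2/3, 2/3, -4/3, 2/3]
R3 ← R3 − R2: [0, 0, 2, 8, 2]
R4 ← R4 + (1/3)·R2: [0, 0, -4/3, -16/3, -4/3]
R5 ← R5 − (1/2)·R2: [0, 0, 3, 12, 3]
R4 ← R4 + (2/3)·R3: [0, 0, 0, 0, 0]
R5 ← R5 − (3/2)·R3: [0, 0, 0, 0, 0]
Echelon form has 3 nonzero rows, so rank(M) = 3.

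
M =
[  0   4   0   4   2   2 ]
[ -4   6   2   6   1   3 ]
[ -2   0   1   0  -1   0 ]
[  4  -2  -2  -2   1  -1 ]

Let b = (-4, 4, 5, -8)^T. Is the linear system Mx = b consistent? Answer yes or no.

Row reduce the augmented matrix [M | b].
Swap R1 ↔ R2
R3 ← R3 − (1/2)·R1: [0, -3, 0, -3, -3/2, -3/2, 3]
R4 ← R4 + R1: [0, 4, 0, 4, 2, 2, -4]
R3 ← R3 + (3/4)·R2: [0, 0, 0, 0, 0, 0, 0]
R4 ← R4 − R2: [0, 0, 0, 0, 0, 0, 0]
The echelon form has 2 nonzero rows, and every pivot lies in the first 6 columns, so rank(M) = rank([M|b]) = 2.
The system is consistent.

yes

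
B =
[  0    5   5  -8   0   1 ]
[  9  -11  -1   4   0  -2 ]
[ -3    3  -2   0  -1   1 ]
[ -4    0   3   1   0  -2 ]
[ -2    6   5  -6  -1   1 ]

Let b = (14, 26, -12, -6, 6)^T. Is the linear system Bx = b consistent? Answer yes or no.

Row reduce the augmented matrix [B | b].
Swap R1 ↔ R2
R3 ← R3 + (1/3)·R1: [0, -2/3, -7/3, 4/3, -1, 1/3, -10/3]
R4 ← R4 + (4/9)·R1: [0, -44/9, 23/9, 25/9, 0, -26/9, 50/9]
R5 ← R5 + (2/9)·R1: [0, 32/9, 43/9, -46/9, -1, 5/9, 106/9]
R3 ← R3 + (2/15)·R2: [0, 0, -5/3, 4/15, -1, 7/15, -22/15]
R4 ← R4 + (44/45)·R2: [0, 0, 67/9, -227/45, 0, -86/45, 866/45]
R5 ← R5 − (32/45)·R2: [0, 0, 11/9, 26/45, -1, -7/45, 82/45]
R4 ← R4 + (67/15)·R3: [0, 0, 0, -289/75, -67/15, 13/75, 952/75]
R5 ← R5 + (11/15)·R3: [0, 0, 0, 58/75, -26/15, 14/75, 56/75]
R5 ← R5 + (58/289)·R4: [0, 0, 0, 0, -760/289, 64/289, 56/17]
The echelon form has 5 nonzero rows, and every pivot lies in the first 6 columns, so rank(B) = rank([B|b]) = 5.
The system is consistent.

yes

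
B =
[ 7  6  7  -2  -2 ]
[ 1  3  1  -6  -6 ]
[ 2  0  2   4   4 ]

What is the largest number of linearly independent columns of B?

Row reduce to echelon form.
R2 ← R2 − (1/7)·R1: [0, 15/7, 0, -40/7, -40/7]
R3 ← R3 − (2/7)·R1: [0, -12/7, 0, 32/7, 32/7]
R3 ← R3 + (4/5)·R2: [0, 0, 0, 0, 0]
Echelon form has 2 nonzero rows, so rank(B) = 2.
The rank gives the maximum number of linearly independent columns: 2.

2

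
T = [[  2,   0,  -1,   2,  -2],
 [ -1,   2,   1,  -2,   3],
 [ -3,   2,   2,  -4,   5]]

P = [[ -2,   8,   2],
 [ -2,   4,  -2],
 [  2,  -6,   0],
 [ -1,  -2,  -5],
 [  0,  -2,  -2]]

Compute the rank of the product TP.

First compute TP:
[[ -8,  22,  -2],
 [  2,  -8,  -2],
 [ 10, -30,   0]]
Now row reduce the product.
R2 ← R2 + (1/4)·R1: [0, -5/2, -5/2]
R3 ← R3 + (5/4)·R1: [0, -5/2, -5/2]
R3 ← R3 − R2: [0, 0, 0]
2 nonzero rows, so rank(TP) = 2.

2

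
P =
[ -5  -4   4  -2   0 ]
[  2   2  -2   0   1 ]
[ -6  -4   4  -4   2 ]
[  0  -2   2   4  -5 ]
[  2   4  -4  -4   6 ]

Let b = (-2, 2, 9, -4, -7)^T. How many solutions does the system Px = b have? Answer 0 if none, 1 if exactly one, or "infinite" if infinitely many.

Row reduce the augmented matrix [P | b].
R2 ← R2 + (2/5)·R1: [0, 2/5, -2/5, -4/5, 1, 6/5]
R3 ← R3 − (6/5)·R1: [0, 4/5, -4/5, -8/5, 2, 57/5]
R5 ← R5 + (2/5)·R1: [0, 12/5, -12/5, -24/5, 6, -39/5]
R3 ← R3 − (2)·R2: [0, 0, 0, 0, 0, 9]
R4 ← R4 + (5)·R2: [0, 0, 0, 0, 0, 2]
R5 ← R5 − (6)·R2: [0, 0, 0, 0, 0, -15]
R4 ← R4 − (2/9)·R3: [0, 0, 0, 0, 0, 0]
R5 ← R5 + (5/3)·R3: [0, 0, 0, 0, 0, 0]
The echelon form has 3 nonzero rows; the last pivot sits in the augmented column, so rank(P) = 2 but rank([P|b]) = 3.
Since the ranks differ, the system is inconsistent.
It has no solutions.

0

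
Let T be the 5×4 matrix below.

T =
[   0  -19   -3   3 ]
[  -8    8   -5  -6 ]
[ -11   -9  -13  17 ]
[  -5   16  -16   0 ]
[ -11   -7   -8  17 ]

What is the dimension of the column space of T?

Row reduce to echelon form.
Swap R1 ↔ R2
R3 ← R3 − (11/8)·R1: [0, -20, -49/8, 101/4]
R4 ← R4 − (5/8)·R1: [0, 11, -103/8, 15/4]
R5 ← R5 − (11/8)·R1: [0, -18, -9/8, 101/4]
R3 ← R3 − (20/19)·R2: [0, 0, -451/152, 1679/76]
R4 ← R4 + (11/19)·R2: [0, 0, -2221/152, 417/76]
R5 ← R5 − (18/19)·R2: [0, 0, 261/152, 1703/76]
R4 ← R4 − (2221/451)·R3: [0, 0, 0, -46592/451]
R5 ← R5 + (261/451)·R3: [0, 0, 0, 15872/451]
R5 ← R5 + (31/91)·R4: [0, 0, 0, 0]
Echelon form has 4 nonzero rows, so rank(T) = 4.
The column space has dimension equal to the rank: 4.

4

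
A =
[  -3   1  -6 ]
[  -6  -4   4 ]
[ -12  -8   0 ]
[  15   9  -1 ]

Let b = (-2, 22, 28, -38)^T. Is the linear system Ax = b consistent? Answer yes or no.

Row reduce the augmented matrix [A | b].
R2 ← R2 − (2)·R1: [0, -6, 16, 26]
R3 ← R3 − (4)·R1: [0, -12, 24, 36]
R4 ← R4 + (5)·R1: [0, 14, -31, -48]
R3 ← R3 − (2)·R2: [0, 0, -8, -16]
R4 ← R4 + (7/3)·R2: [0, 0, 19/3, 38/3]
R4 ← R4 + (19/24)·R3: [0, 0, 0, 0]
The echelon form has 3 nonzero rows, and every pivot lies in the first 3 columns, so rank(A) = rank([A|b]) = 3.
The system is consistent.

yes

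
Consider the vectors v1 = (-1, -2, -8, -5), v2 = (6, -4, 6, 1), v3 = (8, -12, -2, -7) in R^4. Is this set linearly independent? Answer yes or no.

Form the matrix with these vectors as rows and row reduce.
R2 ← R2 + (6)·R1: [0, -16, -42, -29]
R3 ← R3 + (8)·R1: [0, -28, -66, -47]
R3 ← R3 − (7/4)·R2: [0, 0, 15/2, 15/4]
3 nonzero rows, so the 3 vectors span a space of dimension 3.
Since 3 = 3, the vectors are linearly independent.

yes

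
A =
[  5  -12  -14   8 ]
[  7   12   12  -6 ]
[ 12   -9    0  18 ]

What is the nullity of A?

1

Row reduce to echelon form.
R2 ← R2 − (7/5)·R1: [0, 144/5, 158/5, -86/5]
R3 ← R3 − (12/5)·R1: [0, 99/5, 168/5, -6/5]
R3 ← R3 − (11/16)·R2: [0, 0, 95/8, 85/8]
3 nonzero rows, so rank(A) = 3.
A has 4 columns; by rank–nullity, nullity = 4 − 3 = 1.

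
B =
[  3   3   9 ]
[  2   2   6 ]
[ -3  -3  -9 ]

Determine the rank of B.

1

Row reduce to echelon form.
R2 ← R2 − (2/3)·R1: [0, 0, 0]
R3 ← R3 + R1: [0, 0, 0]
Echelon form has 1 nonzero row, so rank(B) = 1.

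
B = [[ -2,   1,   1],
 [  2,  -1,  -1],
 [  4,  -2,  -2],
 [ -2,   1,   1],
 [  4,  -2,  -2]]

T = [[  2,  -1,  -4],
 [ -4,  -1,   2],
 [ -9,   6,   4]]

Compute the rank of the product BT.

First compute BT:
[[-17,   7,  14],
 [ 17,  -7, -14],
 [ 34, -14, -28],
 [-17,   7,  14],
 [ 34, -14, -28]]
Now row reduce the product.
R2 ← R2 + R1: [0, 0, 0]
R3 ← R3 + (2)·R1: [0, 0, 0]
R4 ← R4 − R1: [0, 0, 0]
R5 ← R5 + (2)·R1: [0, 0, 0]
1 nonzero row, so rank(BT) = 1.

1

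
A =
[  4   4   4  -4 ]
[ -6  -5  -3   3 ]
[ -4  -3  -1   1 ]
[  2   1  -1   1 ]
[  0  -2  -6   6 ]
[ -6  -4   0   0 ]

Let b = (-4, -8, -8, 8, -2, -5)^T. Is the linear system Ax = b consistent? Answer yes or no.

no

Row reduce the augmented matrix [A | b].
R2 ← R2 + (3/2)·R1: [0, 1, 3, -3, -14]
R3 ← R3 + R1: [0, 1, 3, -3, -12]
R4 ← R4 − (1/2)·R1: [0, -1, -3, 3, 10]
R6 ← R6 + (3/2)·R1: [0, 2, 6, -6, -11]
R3 ← R3 − R2: [0, 0, 0, 0, 2]
R4 ← R4 + R2: [0, 0, 0, 0, -4]
R5 ← R5 + (2)·R2: [0, 0, 0, 0, -30]
R6 ← R6 − (2)·R2: [0, 0, 0, 0, 17]
R4 ← R4 + (2)·R3: [0, 0, 0, 0, 0]
R5 ← R5 + (15)·R3: [0, 0, 0, 0, 0]
R6 ← R6 − (17/2)·R3: [0, 0, 0, 0, 0]
The echelon form has 3 nonzero rows; the last pivot sits in the augmented column, so rank(A) = 2 but rank([A|b]) = 3.
Since the ranks differ, the system is inconsistent.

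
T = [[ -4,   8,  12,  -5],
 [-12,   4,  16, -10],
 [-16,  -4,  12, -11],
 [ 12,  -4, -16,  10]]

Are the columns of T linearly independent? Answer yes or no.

Row reduce T to echelon form.
R2 ← R2 − (3)·R1: [0, -20, -20, 5]
R3 ← R3 − (4)·R1: [0, -36, -36, 9]
R4 ← R4 + (3)·R1: [0, 20, 20, -5]
R3 ← R3 − (9/5)·R2: [0, 0, 0, 0]
R4 ← R4 + R2: [0, 0, 0, 0]
2 pivots among 4 columns.
Only 2 < 4 pivot columns, so the columns are linearly dependent.

no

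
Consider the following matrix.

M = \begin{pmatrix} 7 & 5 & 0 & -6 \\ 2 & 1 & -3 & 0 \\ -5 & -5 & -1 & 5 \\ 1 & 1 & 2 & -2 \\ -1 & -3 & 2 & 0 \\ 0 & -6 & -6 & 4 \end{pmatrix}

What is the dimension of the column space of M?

Row reduce to echelon form.
R2 ← R2 − (2/7)·R1: [0, -3/7, -3, 12/7]
R3 ← R3 + (5/7)·R1: [0, -10/7, -1, 5/7]
R4 ← R4 − (1/7)·R1: [0, 2/7, 2, -8/7]
R5 ← R5 + (1/7)·R1: [0, -16/7, 2, -6/7]
R3 ← R3 − (10/3)·R2: [0, 0, 9, -5]
R4 ← R4 + (2/3)·R2: [0, 0, 0, 0]
R5 ← R5 − (16/3)·R2: [0, 0, 18, -10]
R6 ← R6 − (14)·R2: [0, 0, 36, -20]
R5 ← R5 − (2)·R3: [0, 0, 0, 0]
R6 ← R6 − (4)·R3: [0, 0, 0, 0]
Echelon form has 3 nonzero rows, so rank(M) = 3.
The column space has dimension equal to the rank: 3.

3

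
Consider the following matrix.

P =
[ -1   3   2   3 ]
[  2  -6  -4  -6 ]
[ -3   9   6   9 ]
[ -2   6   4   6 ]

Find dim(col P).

1

Row reduce to echelon form.
R2 ← R2 + (2)·R1: [0, 0, 0, 0]
R3 ← R3 − (3)·R1: [0, 0, 0, 0]
R4 ← R4 − (2)·R1: [0, 0, 0, 0]
Echelon form has 1 nonzero row, so rank(P) = 1.
The column space has dimension equal to the rank: 1.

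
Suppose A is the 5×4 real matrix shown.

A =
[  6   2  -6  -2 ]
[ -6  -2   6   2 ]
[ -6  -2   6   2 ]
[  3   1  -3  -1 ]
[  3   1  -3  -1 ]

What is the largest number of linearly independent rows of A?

1

Row reduce to echelon form.
R2 ← R2 + R1: [0, 0, 0, 0]
R3 ← R3 + R1: [0, 0, 0, 0]
R4 ← R4 − (1/2)·R1: [0, 0, 0, 0]
R5 ← R5 − (1/2)·R1: [0, 0, 0, 0]
Echelon form has 1 nonzero row, so rank(A) = 1.
The rank gives the maximum number of linearly independent rows: 1.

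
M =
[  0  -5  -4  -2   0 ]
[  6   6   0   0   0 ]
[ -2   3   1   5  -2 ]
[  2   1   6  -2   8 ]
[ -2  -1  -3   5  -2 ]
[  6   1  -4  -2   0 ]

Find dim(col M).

4

Row reduce to echelon form.
Swap R1 ↔ R2
R3 ← R3 + (1/3)·R1: [0, 5, 1, 5, -2]
R4 ← R4 − (1/3)·R1: [0, -1, 6, -2, 8]
R5 ← R5 + (1/3)·R1: [0, 1, -3, 5, -2]
R6 ← R6 − R1: [0, -5, -4, -2, 0]
R3 ← R3 + R2: [0, 0, -3, 3, -2]
R4 ← R4 − (1/5)·R2: [0, 0, 34/5, -8/5, 8]
R5 ← R5 + (1/5)·R2: [0, 0, -19/5, 23/5, -2]
R6 ← R6 − R2: [0, 0, 0, 0, 0]
R4 ← R4 + (34/15)·R3: [0, 0, 0, 26/5, 52/15]
R5 ← R5 − (19/15)·R3: [0, 0, 0, 4/5, 8/15]
R5 ← R5 − (2/13)·R4: [0, 0, 0, 0, 0]
Echelon form has 4 nonzero rows, so rank(M) = 4.
The column space has dimension equal to the rank: 4.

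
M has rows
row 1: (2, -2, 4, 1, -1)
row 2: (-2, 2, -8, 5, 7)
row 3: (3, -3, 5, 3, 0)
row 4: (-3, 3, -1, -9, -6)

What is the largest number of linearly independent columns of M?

2

Row reduce to echelon form.
R2 ← R2 + R1: [0, 0, -4, 6, 6]
R3 ← R3 − (3/2)·R1: [0, 0, -1, 3/2, 3/2]
R4 ← R4 + (3/2)·R1: [0, 0, 5, -15/2, -15/2]
R3 ← R3 − (1/4)·R2: [0, 0, 0, 0, 0]
R4 ← R4 + (5/4)·R2: [0, 0, 0, 0, 0]
Echelon form has 2 nonzero rows, so rank(M) = 2.
The rank gives the maximum number of linearly independent columns: 2.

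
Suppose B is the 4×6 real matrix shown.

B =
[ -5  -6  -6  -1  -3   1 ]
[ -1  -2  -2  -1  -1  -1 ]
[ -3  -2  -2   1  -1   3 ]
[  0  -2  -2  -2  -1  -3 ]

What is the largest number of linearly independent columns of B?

Row reduce to echelon form.
R2 ← R2 − (1/5)·R1: [0, -4/5, -4/5, -4/5, -2/5, -6/5]
R3 ← R3 − (3/5)·R1: [0, 8/5, 8/5, 8/5, 4/5, 12/5]
R3 ← R3 + (2)·R2: [0, 0, 0, 0, 0, 0]
R4 ← R4 − (5/2)·R2: [0, 0, 0, 0, 0, 0]
Echelon form has 2 nonzero rows, so rank(B) = 2.
The rank gives the maximum number of linearly independent columns: 2.

2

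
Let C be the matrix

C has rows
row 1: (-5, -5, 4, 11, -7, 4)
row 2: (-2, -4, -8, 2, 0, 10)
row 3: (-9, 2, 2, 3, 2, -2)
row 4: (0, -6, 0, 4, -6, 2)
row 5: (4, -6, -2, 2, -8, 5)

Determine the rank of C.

Row reduce to echelon form.
R2 ← R2 − (2/5)·R1: [0, -2, -48/5, -12/5, 14/5, 42/5]
R3 ← R3 − (9/5)·R1: [0, 11, -26/5, -84/5, 73/5, -46/5]
R5 ← R5 + (4/5)·R1: [0, -10, 6/5, 54/5, -68/5, 41/5]
R3 ← R3 + (11/2)·R2: [0, 0, -58, -30, 30, 37]
R4 ← R4 − (3)·R2: [0, 0, 144/5, 56/5, -72/5, -116/5]
R5 ← R5 − (5)·R2: [0, 0, 246/5, 114/5, -138/5, -169/5]
R4 ← R4 + (72/145)·R3: [0, 0, 0, -536/145, 72/145, -140/29]
R5 ← R5 + (123/145)·R3: [0, 0, 0, -384/145, -312/145, -70/29]
R5 ← R5 − (48/67)·R4: [0, 0, 0, 0, -168/67, 70/67]
Echelon form has 5 nonzero rows, so rank(C) = 5.

5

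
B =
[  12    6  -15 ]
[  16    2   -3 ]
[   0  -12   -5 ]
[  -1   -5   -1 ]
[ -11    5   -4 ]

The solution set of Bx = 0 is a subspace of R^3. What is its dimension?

0

Row reduce to echelon form.
R2 ← R2 − (4/3)·R1: [0, -6, 17]
R4 ← R4 + (1/12)·R1: [0, -9/2, -9/4]
R5 ← R5 + (11/12)·R1: [0, 21/2, -71/4]
R3 ← R3 − (2)·R2: [0, 0, -39]
R4 ← R4 − (3/4)·R2: [0, 0, -15]
R5 ← R5 + (7/4)·R2: [0, 0, 12]
R4 ← R4 − (5/13)·R3: [0, 0, 0]
R5 ← R5 + (4/13)·R3: [0, 0, 0]
3 nonzero rows, so rank(B) = 3.
B has 3 columns; by rank–nullity, nullity = 3 − 3 = 0.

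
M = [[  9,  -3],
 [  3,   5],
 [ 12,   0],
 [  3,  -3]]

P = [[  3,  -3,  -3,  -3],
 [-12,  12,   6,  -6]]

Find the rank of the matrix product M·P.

2

First compute MP:
[[ 63, -63, -45,  -9],
 [-51,  51,  21, -39],
 [ 36, -36, -36, -36],
 [ 45, -45, -27,   9]]
Now row reduce the product.
R2 ← R2 + (17/21)·R1: [0, 0, -108/7, -324/7]
R3 ← R3 − (4/7)·R1: [0, 0, -72/7, -216/7]
R4 ← R4 − (5/7)·R1: [0, 0, 36/7, 108/7]
R3 ← R3 − (2/3)·R2: [0, 0, 0, 0]
R4 ← R4 + (1/3)·R2: [0, 0, 0, 0]
2 nonzero rows, so rank(MP) = 2.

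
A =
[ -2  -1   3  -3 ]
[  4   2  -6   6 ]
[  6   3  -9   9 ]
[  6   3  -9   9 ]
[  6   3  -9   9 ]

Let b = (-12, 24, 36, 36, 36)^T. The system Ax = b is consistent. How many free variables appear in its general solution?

Row reduce the augmented matrix [A | b].
R2 ← R2 + (2)·R1: [0, 0, 0, 0, 0]
R3 ← R3 + (3)·R1: [0, 0, 0, 0, 0]
R4 ← R4 + (3)·R1: [0, 0, 0, 0, 0]
R5 ← R5 + (3)·R1: [0, 0, 0, 0, 0]
The echelon form has 1 nonzero rows, and every pivot lies in the first 4 columns, so rank(A) = rank([A|b]) = 1.
The system is consistent.
Free variables = (unknowns) − (rank) = 4 − 1 = 3.

3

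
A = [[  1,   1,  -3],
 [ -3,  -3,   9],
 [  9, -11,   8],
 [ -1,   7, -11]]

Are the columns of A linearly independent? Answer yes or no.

no

Row reduce A to echelon form.
R2 ← R2 + (3)·R1: [0, 0, 0]
R3 ← R3 − (9)·R1: [0, -20, 35]
R4 ← R4 + R1: [0, 8, -14]
Swap R2 ↔ R3
R4 ← R4 + (2/5)·R2: [0, 0, 0]
2 pivots among 3 columns.
Only 2 < 3 pivot columns, so the columns are linearly dependent.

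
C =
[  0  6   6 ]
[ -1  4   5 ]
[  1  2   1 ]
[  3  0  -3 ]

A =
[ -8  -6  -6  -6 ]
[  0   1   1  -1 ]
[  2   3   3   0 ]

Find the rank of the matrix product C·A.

First compute CA:
[[ 12,  24,  24,  -6],
 [ 18,  25,  25,   2],
 [ -6,  -1,  -1,  -8],
 [-30, -27, -27, -18]]
Now row reduce the product.
R2 ← R2 − (3/2)·R1: [0, -11, -11, 11]
R3 ← R3 + (1/2)·R1: [0, 11, 11, -11]
R4 ← R4 + (5/2)·R1: [0, 33, 33, -33]
R3 ← R3 + R2: [0, 0, 0, 0]
R4 ← R4 + (3)·R2: [0, 0, 0, 0]
2 nonzero rows, so rank(CA) = 2.

2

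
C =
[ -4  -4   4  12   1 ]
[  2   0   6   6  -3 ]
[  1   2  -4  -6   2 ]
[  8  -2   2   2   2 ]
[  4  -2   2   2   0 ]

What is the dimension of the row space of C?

Row reduce to echelon form.
R2 ← R2 + (1/2)·R1: [0, -2, 8, 12, -5/2]
R3 ← R3 + (1/4)·R1: [0, 1, -3, -3, 9/4]
R4 ← R4 + (2)·R1: [0, -10, 10, 26, 4]
R5 ← R5 + R1: [0, -6, 6, 14, 1]
R3 ← R3 + (1/2)·R2: [0, 0, 1, 3, 1]
R4 ← R4 − (5)·R2: [0, 0, -30, -34, 33/2]
R5 ← R5 − (3)·R2: [0, 0, -18, -22, 17/2]
R4 ← R4 + (30)·R3: [0, 0, 0, 56, 93/2]
R5 ← R5 + (18)·R3: [0, 0, 0, 32, 53/2]
R5 ← R5 − (4/7)·R4: [0, 0, 0, 0, -1/14]
Echelon form has 5 nonzero rows, so rank(C) = 5.
The row space has dimension equal to the rank: 5.

5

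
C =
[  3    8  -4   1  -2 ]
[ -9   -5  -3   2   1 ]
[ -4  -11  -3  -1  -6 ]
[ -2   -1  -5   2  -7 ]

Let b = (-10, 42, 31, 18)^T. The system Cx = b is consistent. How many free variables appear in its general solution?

Row reduce the augmented matrix [C | b].
R2 ← R2 + (3)·R1: [0, 19, -15, 5, -5, 12]
R3 ← R3 + (4/3)·R1: [0, -1/3, -25/3, 1/3, -26/3, 53/3]
R4 ← R4 + (2/3)·R1: [0, 13/3, -23/3, 8/3, -25/3, 34/3]
R3 ← R3 + (1/57)·R2: [0, 0, -490/57, 8/19, -499/57, 1019/57]
R4 ← R4 − (13/57)·R2: [0, 0, -242/57, 29/19, -410/57, 490/57]
R4 ← R4 − (121/245)·R3: [0, 0, 0, 323/245, -703/245, -57/245]
The echelon form has 4 nonzero rows, and every pivot lies in the first 5 columns, so rank(C) = rank([C|b]) = 4.
The system is consistent.
Free variables = (unknowns) − (rank) = 5 − 4 = 1.

1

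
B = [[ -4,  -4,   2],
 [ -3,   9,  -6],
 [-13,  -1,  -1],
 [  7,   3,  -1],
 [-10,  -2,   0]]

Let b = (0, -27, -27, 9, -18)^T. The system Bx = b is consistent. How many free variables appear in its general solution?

Row reduce the augmented matrix [B | b].
R2 ← R2 − (3/4)·R1: [0, 12, -15/2, -27]
R3 ← R3 − (13/4)·R1: [0, 12, -15/2, -27]
R4 ← R4 + (7/4)·R1: [0, -4, 5/2, 9]
R5 ← R5 − (5/2)·R1: [0, 8, -5, -18]
R3 ← R3 − R2: [0, 0, 0, 0]
R4 ← R4 + (1/3)·R2: [0, 0, 0, 0]
R5 ← R5 − (2/3)·R2: [0, 0, 0, 0]
The echelon form has 2 nonzero rows, and every pivot lies in the first 3 columns, so rank(B) = rank([B|b]) = 2.
The system is consistent.
Free variables = (unknowns) − (rank) = 3 − 2 = 1.

1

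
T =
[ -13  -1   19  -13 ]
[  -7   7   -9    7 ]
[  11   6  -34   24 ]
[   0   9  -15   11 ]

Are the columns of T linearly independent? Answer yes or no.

no

Row reduce T to echelon form.
R2 ← R2 − (7/13)·R1: [0, 98/13, -250/13, 14]
R3 ← R3 + (11/13)·R1: [0, 67/13, -233/13, 13]
R3 ← R3 − (67/98)·R2: [0, 0, -234/49, 24/7]
R4 ← R4 − (117/98)·R2: [0, 0, 390/49, -40/7]
R4 ← R4 + (5/3)·R3: [0, 0, 0, 0]
3 pivots among 4 columns.
Only 3 < 4 pivot columns, so the columns are linearly dependent.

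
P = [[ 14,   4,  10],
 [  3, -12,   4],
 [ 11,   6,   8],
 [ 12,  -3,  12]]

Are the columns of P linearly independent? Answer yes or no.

yes

Row reduce P to echelon form.
R2 ← R2 − (3/14)·R1: [0, -90/7, 13/7]
R3 ← R3 − (11/14)·R1: [0, 20/7, 1/7]
R4 ← R4 − (6/7)·R1: [0, -45/7, 24/7]
R3 ← R3 + (2/9)·R2: [0, 0, 5/9]
R4 ← R4 − (1/2)·R2: [0, 0, 5/2]
R4 ← R4 − (9/2)·R3: [0, 0, 0]
3 pivots among 3 columns.
Every column is a pivot column, so the columns are linearly independent.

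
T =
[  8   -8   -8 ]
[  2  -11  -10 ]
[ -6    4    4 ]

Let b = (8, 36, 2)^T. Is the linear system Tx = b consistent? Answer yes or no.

Row reduce the augmented matrix [T | b].
R2 ← R2 − (1/4)·R1: [0, -9, -8, 34]
R3 ← R3 + (3/4)·R1: [0, -2, -2, 8]
R3 ← R3 − (2/9)·R2: [0, 0, -2/9, 4/9]
The echelon form has 3 nonzero rows, and every pivot lies in the first 3 columns, so rank(T) = rank([T|b]) = 3.
The system is consistent.

yes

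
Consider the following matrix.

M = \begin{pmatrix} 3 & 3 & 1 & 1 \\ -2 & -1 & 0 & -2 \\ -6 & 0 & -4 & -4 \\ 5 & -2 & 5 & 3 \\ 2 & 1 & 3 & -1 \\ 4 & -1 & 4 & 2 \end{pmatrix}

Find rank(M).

Row reduce to echelon form.
R2 ← R2 + (2/3)·R1: [0, 1, 2/3, -4/3]
R3 ← R3 + (2)·R1: [0, 6, -2, -2]
R4 ← R4 − (5/3)·R1: [0, -7, 10/3, 4/3]
R5 ← R5 − (2/3)·R1: [0, -1, 7/3, -5/3]
R6 ← R6 − (4/3)·R1: [0, -5, 8/3, 2/3]
R3 ← R3 − (6)·R2: [0, 0, -6, 6]
R4 ← R4 + (7)·R2: [0, 0, 8, -8]
R5 ← R5 + R2: [0, 0, 3, -3]
R6 ← R6 + (5)·R2: [0, 0, 6, -6]
R4 ← R4 + (4/3)·R3: [0, 0, 0, 0]
R5 ← R5 + (1/2)·R3: [0, 0, 0, 0]
R6 ← R6 + R3: [0, 0, 0, 0]
Echelon form has 3 nonzero rows, so rank(M) = 3.

3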